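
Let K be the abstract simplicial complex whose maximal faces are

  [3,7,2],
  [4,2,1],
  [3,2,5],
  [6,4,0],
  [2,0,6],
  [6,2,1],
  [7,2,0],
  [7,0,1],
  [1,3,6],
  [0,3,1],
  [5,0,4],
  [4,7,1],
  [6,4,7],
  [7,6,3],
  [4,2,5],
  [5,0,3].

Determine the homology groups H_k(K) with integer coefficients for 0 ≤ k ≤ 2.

Order the vertices as 0 < 1 < 2 < 3 < 4 < 5 < 6 < 7. Listing each simplex with vertices in this order, K has dimension 2 with simplices:

  0-simplices (8): [0], [1], [2], [3], [4], [5], [6], [7]
  1-simplices (24): (24 of them)
  2-simplices (16): [0,1,3], [0,1,7], [0,2,6], [0,2,7], [0,3,5], [0,4,5], [0,4,6], [1,2,4], [1,2,6], [1,3,6], [1,4,7], [2,3,5], [2,3,7], [2,4,5], [3,6,7], [4,6,7]

so the chain groups are C_0 ≅ Z^8, C_1 ≅ Z^24, C_2 ≅ Z^16.

Boundary ∂_1: C_1 → C_0 is given by ∂[p,q] = [q] − [p].
As a 8×24 matrix over Z this has rank 7, with invariant factors (1,1,1,1,1,1,1).

Boundary ∂_2: C_2 → C_1 maps a triangle to the signed sum of its edges. For instance
  ∂[0,2,6] = [2,6] − [0,6] + [0,2],
  ∂[1,3,6] = [3,6] − [1,6] + [1,3].
The 24×16 boundary matrix has rank 15 and Smith normal form diag(1,1,1,1,1,1,1,1,1,1,1,1,1,1,1).

From H_k ≅ ker(∂_k) / im(∂_{k+1}) we obtain:

  H_0: rank C_0 − rank ∂_1 = 8 − 7 = 1, and the invariant factors of ∂_1 are all 1, so H_0 = Z.
  H_1: rank ker ∂_1 − rank ∂_2 = (24 − 7) − 15 = 2, and the invariant factors of ∂_2 are all 1, so H_1 = Z^2.
  H_2: rank ker ∂_2 − rank ∂_3 = (16 − 15) − 0 = 1, and there is no ∂_3, so H_2 = Z.

H_0 ≅ Z,  H_1 ≅ Z^2,  H_2 ≅ Z.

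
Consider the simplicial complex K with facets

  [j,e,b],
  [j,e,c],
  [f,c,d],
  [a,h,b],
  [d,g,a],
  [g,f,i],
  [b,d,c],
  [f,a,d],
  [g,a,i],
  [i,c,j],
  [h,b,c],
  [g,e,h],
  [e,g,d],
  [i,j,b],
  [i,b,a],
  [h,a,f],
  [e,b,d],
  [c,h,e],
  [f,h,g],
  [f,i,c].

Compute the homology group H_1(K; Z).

H_1 ≅ Z × Z/2.

Fix the vertex order a < b < c < d < e < f < g < h < i < j and write every simplex with vertices in increasing order. Then dim K = 2 and the simplices of K are:

  0-simplices (10): a, b, c, d, e, f, g, h, i, j
  1-simplices (30): ab, ad, af, ag, ah, ai, bc, bd, be, bh, bi, bj, cd, ce, cf, ch, ci, cj, de, df, dg, eg, eh, ej, fg, fh, fi, gh, gi, ij
  2-simplices (20): abh, abi, adf, adg, afh, agi, bcd, bch, bde, bej, bij, cdf, ceh, cej, cfi, cij, deg, egh, fgh, fgi

so the chain groups are C_0 ≅ Z^10, C_1 ≅ Z^30, C_2 ≅ Z^20.

The boundary map ∂_1: C_1 → C_0 sends each edge [p,q] (with p < q) to q − p.
The resulting 10×30 matrix has rank 9, and its Smith normal form has invariant factors (1,1,1,1,1,1,1,1,1).

Boundary ∂_2: C_2 → C_1 acts by ∂[p,q,r] = [q,r] − [p,r] + [p,q]. For instance
  ∂bcd = cd − bd + bc,
  ∂abi = bi − ai + ab.
This gives a 30×20 integer matrix of rank 20; reducing to Smith normal form yields diagonal entries (1,1,1,1,1,1,1,1,1,1,1,1,1,1,1,1,1,1,1,2).

Reading off H_k = ker ∂_k / im ∂_{k+1}:

  H_1: rank ker ∂_1 − rank ∂_2 = (30 − 9) − 20 = 1, and ∂_2 has invariant factor 2 > 1, so H_1 ≅ Z × Z/2.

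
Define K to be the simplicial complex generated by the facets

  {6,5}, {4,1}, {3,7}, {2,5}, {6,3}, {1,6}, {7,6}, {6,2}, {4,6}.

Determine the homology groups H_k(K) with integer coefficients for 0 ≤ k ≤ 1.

H_0 = Z,  H_1 = Z^3.

K has 7 vertices, 9 edges.
rank ∂_0 = 0, rank ∂_1 = 6 ⇒ b_0 = 7 − 0 − 6 = 1; all invariant factors of ∂_1 are 1 so no torsion. So H_0 = Z.
rank ∂_1 = 6, rank ∂_2 = 0 ⇒ b_1 = 9 − 6 − 0 = 3. So H_1 = Z^3.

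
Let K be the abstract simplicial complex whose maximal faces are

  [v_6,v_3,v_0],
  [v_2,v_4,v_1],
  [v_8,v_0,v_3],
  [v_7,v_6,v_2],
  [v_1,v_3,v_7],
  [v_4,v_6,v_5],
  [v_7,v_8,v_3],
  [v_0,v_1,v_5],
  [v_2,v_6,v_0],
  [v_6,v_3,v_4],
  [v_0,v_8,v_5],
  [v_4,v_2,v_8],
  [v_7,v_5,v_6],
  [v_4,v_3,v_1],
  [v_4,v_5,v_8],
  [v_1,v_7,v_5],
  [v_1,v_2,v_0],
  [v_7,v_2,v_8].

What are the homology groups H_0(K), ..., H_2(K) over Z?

Take the total order v_0 < v_1 < v_2 < v_3 < v_4 < v_5 < v_6 < v_7 < v_8 on the vertex set. Then K (dimension 2) consists of the simplices:

  0-simplices (9): [v_0], [v_1], [v_2], [v_3], [v_4], [v_5], [v_6], [v_7], [v_8]
  1-simplices (27): (27 of them)
  2-simplices (18): (18 of them)

so the chain groups are C_0 ≅ Z^9, C_1 ≅ Z^27, C_2 ≅ Z^18.

The boundary map ∂_1: C_1 → C_0 maps an edge to its endpoints' difference, ∂[p,q] = q − p.
This gives a 9×27 integer matrix of rank 8; reducing to Smith normal form yields diagonal entries (1,1,1,1,1,1,1,1).

The boundary map ∂_2: C_2 → C_1 acts by ∂[p,q,r] = [q,r] − [p,r] + [p,q]. For instance
  ∂[v_0,v_1,v_2] = [v_1,v_2] − [v_0,v_2] + [v_0,v_1],
  ∂[v_4,v_5,v_8] = [v_5,v_8] − [v_4,v_8] + [v_4,v_5].
The 27×18 boundary matrix has rank 17 and Smith normal form diag(1,1,1,1,1,1,1,1,1,1,1,1,1,1,1,1,1).

Computing H_k = (kernel of ∂_k) / (image of ∂_{k+1}):

  H_0: rank C_0 − rank ∂_1 = 9 − 8 = 1, and the invariant factors of ∂_1 are all 1, so H_0 ≅ Z.
  H_1: rank ker ∂_1 − rank ∂_2 = (27 − 8) − 17 = 2, and the invariant factors of ∂_2 are all 1, so H_1 ≅ Z^2.
  H_2: rank ker ∂_2 − rank ∂_3 = (18 − 17) − 0 = 1, and there is no ∂_3, so H_2 ≅ Z.

H_0 ≅ Z,  H_1 ≅ Z^2,  H_2 ≅ Z.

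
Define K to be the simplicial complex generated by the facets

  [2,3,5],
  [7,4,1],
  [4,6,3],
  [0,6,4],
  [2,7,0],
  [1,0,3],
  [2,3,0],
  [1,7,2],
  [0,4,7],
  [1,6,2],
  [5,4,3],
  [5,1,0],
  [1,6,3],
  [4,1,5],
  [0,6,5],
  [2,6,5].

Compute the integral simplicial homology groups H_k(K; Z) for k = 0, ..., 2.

H_0 ≅ Z,  H_1 ≅ Z^2,  H_2 ≅ Z.

Take the total order 0 < 1 < 2 < 3 < 4 < 5 < 6 < 7 on the vertex set. Then K (dimension 2) consists of the simplices:

  0-simplices (8): [0], [1], [2], [3], [4], [5], [6], [7]
  1-simplices (24): (24 of them)
  2-simplices (16): [0,1,3], [0,1,5], [0,2,3], [0,2,7], [0,4,6], [0,4,7], [0,5,6], [1,2,6], [1,2,7], [1,3,6], [1,4,5], [1,4,7], [2,3,5], [2,5,6], [3,4,5], [3,4,6]

giving chain groups C_0 ≅ Z^8, C_1 ≅ Z^24, C_2 ≅ Z^16.

The boundary map ∂_1: C_1 → C_0 sends each edge [p,q] (with p < q) to q − p.
As a 8×24 matrix over Z this has rank 7, with invariant factors (1,1,1,1,1,1,1).

Boundary ∂_2: C_2 → C_1 maps a triangle to the signed sum of its edges. For instance
  ∂[0,2,7] = [2,7] − [0,7] + [0,2],
  ∂[2,5,6] = [5,6] − [2,6] + [2,5].
The 24×16 boundary matrix has rank 15 and Smith normal form diag(1,1,1,1,1,1,1,1,1,1,1,1,1,1,1).

Now H_k = ker ∂_k / im ∂_{k+1}, so:

  H_0: rank C_0 − rank ∂_1 = 8 − 7 = 1, and the invariant factors of ∂_1 are all 1, so H_0 ≅ Z.
  H_1: rank ker ∂_1 − rank ∂_2 = (24 − 7) − 15 = 2, and the invariant factors of ∂_2 are all 1, so H_1 ≅ Z^2.
  H_2: rank ker ∂_2 − rank ∂_3 = (16 − 15) − 0 = 1, and there is no ∂_3, so H_2 ≅ Z.

(K is a triangulation of the torus T^2.)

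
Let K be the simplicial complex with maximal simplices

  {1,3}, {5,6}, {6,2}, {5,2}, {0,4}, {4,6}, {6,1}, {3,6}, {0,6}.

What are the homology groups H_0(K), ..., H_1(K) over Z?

H_0 ≅ Z,  H_1 ≅ Z^3.

Fix the vertex order 0 < 1 < 2 < 3 < 4 < 5 < 6 and write every simplex with vertices in increasing order. Then dim K = 1 and the simplices of K are:

  0-simplices (7): [0], [1], [2], [3], [4], [5], [6]
  1-simplices (9): [0,4], [0,6], [1,3], [1,6], [2,5], [2,6], [3,6], [4,6], [5,6]

giving chain groups C_0 ≅ Z^7, C_1 ≅ Z^9.

The boundary map ∂_1: C_1 → C_0 sends each edge [p,q] (with p < q) to q − p. For instance
  ∂[5,6] = [6] − [5].
The resulting 7×9 matrix has rank 6, and its Smith normal form has invariant factors (1,1,1,1,1,1).

Computing H_k = (kernel of ∂_k) / (image of ∂_{k+1}):

  H_0: rank C_0 − rank ∂_1 = 7 − 6 = 1, and the invariant factors of ∂_1 are all 1, so H_0 = Z.
  H_1: rank ker ∂_1 − rank ∂_2 = (9 − 6) − 0 = 3, and there is no ∂_2, so H_1 = Z^3.

(K is a triangulation of a wedge of 3 circles.)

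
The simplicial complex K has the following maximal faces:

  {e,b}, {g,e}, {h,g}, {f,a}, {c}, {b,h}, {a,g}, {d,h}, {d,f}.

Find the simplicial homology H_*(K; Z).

H_0 = Z^2,  H_1 = Z^2.

Order the vertices as a < b < c < d < e < f < g < h. Listing each simplex with vertices in this order, K has dimension 1 with simplices:

  0-simplices (8): a, b, c, d, e, f, g, h
  1-simplices (8): af, ag, be, bh, df, dh, eg, gh

so the chain groups are C_0 ≅ Z^8, C_1 ≅ Z^8.

The boundary map ∂_1: C_1 → C_0 sends each edge [p,q] (with p < q) to q − p.
The 8×8 boundary matrix has rank 6 and Smith normal form diag(1,1,1,1,1,1).

Reading off H_k = ker ∂_k / im ∂_{k+1}:

  H_0: rank C_0 − rank ∂_1 = 8 − 6 = 2, and the invariant factors of ∂_1 are all 1, so H_0 ≅ Z^2.
  H_1: rank ker ∂_1 − rank ∂_2 = (8 − 6) − 0 = 2, and there is no ∂_2, so H_1 ≅ Z^2.

As a check, the Euler characteristic is 8 − 8 = 0, which agrees with 2 − 2 = 0.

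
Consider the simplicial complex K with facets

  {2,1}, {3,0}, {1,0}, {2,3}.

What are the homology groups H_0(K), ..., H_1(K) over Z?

Fix the vertex order 0 < 1 < 2 < 3 and write every simplex with vertices in increasing order. Then dim K = 1 and the simplices of K are:

  0-simplices (4): [0], [1], [2], [3]
  1-simplices (4): [0,1], [0,3], [1,2], [2,3]

giving chain groups C_0 ≅ Z^4, C_1 ≅ Z^4.

The boundary map ∂_1: C_1 → C_0 maps an edge to its endpoints' difference, ∂[p,q] = q − p.
This gives a 4×4 integer matrix of rank 3; reducing to Smith normal form yields diagonal entries (1,1,1).

Computing H_k = (kernel of ∂_k) / (image of ∂_{k+1}):

  H_0: rank C_0 − rank ∂_1 = 4 − 3 = 1, and the invariant factors of ∂_1 are all 1, so H_0 ≅ Z.
  H_1: rank ker ∂_1 − rank ∂_2 = (4 − 3) − 0 = 1, and there is no ∂_2, so H_1 ≅ Z.

H_0 = Z,  H_1 = Z.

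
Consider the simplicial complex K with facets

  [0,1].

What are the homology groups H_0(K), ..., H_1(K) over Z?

We work with the vertex ordering 0 < 1. The simplices of K, each written with vertices in increasing order, are:

  0-simplices (2): [0], [1]
  1-simplices (1): [0,1]

giving chain groups C_0 ≅ Z^2, C_1 ≅ Z^1.

The boundary map ∂_1: C_1 → C_0 sends each edge [p,q] (with p < q) to q − p. For instance
  ∂[0,1] = [1] − [0].
The 2×1 boundary matrix has rank 1 and Smith normal form diag(1).

Computing H_k = (kernel of ∂_k) / (image of ∂_{k+1}):

  H_0: rank C_0 − rank ∂_1 = 2 − 1 = 1, and the invariant factors of ∂_1 are all 1, so H_0 ≅ Z.
  H_1: rank ker ∂_1 − rank ∂_2 = (1 − 1) − 0 = 0, and there is no ∂_2, so H_1 ≅ 0.

H_0 ≅ Z,  H_1 = 0.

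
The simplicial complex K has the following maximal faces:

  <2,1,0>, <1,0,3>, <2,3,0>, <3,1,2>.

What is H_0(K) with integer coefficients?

Fix the vertex order 0 < 1 < 2 < 3 and write every simplex with vertices in increasing order. Then dim K = 2 and the simplices of K are:

  0-simplices (4): [0], [1], [2], [3]
  1-simplices (6): [0,1], [0,2], [0,3], [1,2], [1,3], [2,3]
  2-simplices (4): [0,1,2], [0,1,3], [0,2,3], [1,2,3]

giving chain groups C_0 ≅ Z^4, C_1 ≅ Z^6, C_2 ≅ Z^4.

Boundary ∂_1: C_1 → C_0 maps an edge to its endpoints' difference, ∂[p,q] = q − p.
The 4×6 boundary matrix has rank 3 and Smith normal form diag(1,1,1).

Boundary ∂_2: C_2 → C_1 acts by ∂[p,q,r] = [q,r] − [p,r] + [p,q]. For instance
  ∂[0,1,2] = [1,2] − [0,2] + [0,1],
  ∂[0,2,3] = [2,3] − [0,3] + [0,2].
This gives a 6×4 integer matrix of rank 3; reducing to Smith normal form yields diagonal entries (1,1,1).

Computing H_k = (kernel of ∂_k) / (image of ∂_{k+1}):

  H_0: rank C_0 − rank ∂_1 = 4 − 3 = 1, and the invariant factors of ∂_1 are all 1, so H_0 = Z.

H_0 ≅ Z.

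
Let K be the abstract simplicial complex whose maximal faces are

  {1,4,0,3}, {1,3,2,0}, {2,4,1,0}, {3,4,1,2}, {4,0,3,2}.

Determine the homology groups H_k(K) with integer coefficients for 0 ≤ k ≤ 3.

H_0 = Z,  H_1 = 0,  H_2 = 0,  H_3 = Z.

Take the total order 0 < 1 < 2 < 3 < 4 on the vertex set. Then K (dimension 3) consists of the simplices:

  0-simplices (5): [0], [1], [2], [3], [4]
  1-simplices (10): [0,1], [0,2], [0,3], [0,4], [1,2], [1,3], [1,4], [2,3], [2,4], [3,4]
  2-simplices (10): [0,1,2], [0,1,3], [0,1,4], [0,2,3], [0,2,4], [0,3,4], [1,2,3], [1,2,4], [1,3,4], [2,3,4]
  3-simplices (5): [0,1,2,3], [0,1,2,4], [0,1,3,4], [0,2,3,4], [1,2,3,4]

giving chain groups C_0 ≅ Z^5, C_1 ≅ Z^10, C_2 ≅ Z^10, C_3 ≅ Z^5.

Boundary ∂_1: C_1 → C_0 sends each edge [p,q] (with p < q) to q − p.
The resulting 5×10 matrix has rank 4, and its Smith normal form has invariant factors (1,1,1,1).

The boundary map ∂_2: C_2 → C_1 sends each 2-simplex [p,q,r] to [q,r] − [p,r] + [p,q]. For instance
  ∂[2,3,4] = [3,4] − [2,4] + [2,3],
  ∂[1,2,3] = [2,3] − [1,3] + [1,2].
The resulting 10×10 matrix has rank 6, and its Smith normal form has invariant factors (1,1,1,1,1,1).

Boundary ∂_3: C_3 → C_2 sends each 3-simplex σ to the alternating sum Σ_i (−1)^i (σ with its i-th vertex removed). For instance
  ∂[0,1,2,4] = [1,2,4] − [0,2,4] + [0,1,4] − [0,1,2],
  ∂[1,2,3,4] = [2,3,4] − [1,3,4] + [1,2,4] − [1,2,3].
The 10×5 boundary matrix has rank 4 and Smith normal form diag(1,1,1,1).

From H_k ≅ ker(∂_k) / im(∂_{k+1}) we obtain:

  H_0: rank C_0 − rank ∂_1 = 5 − 4 = 1, and the invariant factors of ∂_1 are all 1, so H_0 ≅ Z.
  H_1: rank ker ∂_1 − rank ∂_2 = (10 − 4) − 6 = 0, and the invariant factors of ∂_2 are all 1, so H_1 ≅ 0.
  H_2: rank ker ∂_2 − rank ∂_3 = (10 − 6) − 4 = 0, and the invariant factors of ∂_3 are all 1, so H_2 ≅ 0.
  H_3: rank ker ∂_3 − rank ∂_4 = (5 − 4) − 0 = 1, and there is no ∂_4, so H_3 ≅ Z.

As a check, the Euler characteristic is 5 − 10 + 10 − 5 = 0, which agrees with 1 − 0 + 0 − 1 = 0.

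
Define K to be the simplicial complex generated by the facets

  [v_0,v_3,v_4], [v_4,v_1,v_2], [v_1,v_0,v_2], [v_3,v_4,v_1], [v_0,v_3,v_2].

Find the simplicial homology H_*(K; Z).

Order the vertices as v_0 < v_1 < v_2 < v_3 < v_4. Listing each simplex with vertices in this order, K has dimension 2 with simplices:

  0-simplices (5): [v_0], [v_1], [v_2], [v_3], [v_4]
  1-simplices (10): [v_0,v_1], [v_0,v_2], [v_0,v_3], [v_0,v_4], [v_1,v_2], [v_1,v_3], [v_1,v_4], [v_2,v_3], [v_2,v_4], [v_3,v_4]
  2-simplices (5): [v_0,v_1,v_2], [v_0,v_2,v_3], [v_0,v_3,v_4], [v_1,v_2,v_4], [v_1,v_3,v_4]

so the chain groups are C_0 ≅ Z^5, C_1 ≅ Z^10, C_2 ≅ Z^5.

The boundary map ∂_1: C_1 → C_0 is given by ∂[p,q] = [q] − [p].
As a 5×10 matrix over Z this has rank 4, with invariant factors (1,1,1,1).

∂_2: C_2 → C_1 acts by ∂[p,q,r] = [q,r] − [p,r] + [p,q]. For instance
  ∂[v_1,v_3,v_4] = [v_3,v_4] − [v_1,v_4] + [v_1,v_3],
  ∂[v_0,v_1,v_2] = [v_1,v_2] − [v_0,v_2] + [v_0,v_1].
The 10×5 boundary matrix has rank 5 and Smith normal form diag(1,1,1,1,1).

From H_k ≅ ker(∂_k) / im(∂_{k+1}) we obtain:

  H_0: rank C_0 − rank ∂_1 = 5 − 4 = 1, and the invariant factors of ∂_1 are all 1, so H_0 = Z.
  H_1: rank ker ∂_1 − rank ∂_2 = (10 − 4) − 5 = 1, and the invariant factors of ∂_2 are all 1, so H_1 = Z.
  H_2: rank ker ∂_2 − rank ∂_3 = (5 − 5) − 0 = 0, and there is no ∂_3, so H_2 = 0.

As a check, the Euler characteristic is 5 − 10 + 5 = 0, which agrees with 1 − 1 + 0 = 0.

H_0 = Z,  H_1 = Z,  H_2 = 0.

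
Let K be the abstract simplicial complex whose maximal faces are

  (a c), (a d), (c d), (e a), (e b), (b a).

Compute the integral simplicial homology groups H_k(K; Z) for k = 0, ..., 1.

We work with the vertex ordering a < b < c < d < e. The simplices of K, each written with vertices in increasing order, are:

  0-simplices (5): a, b, c, d, e
  1-simplices (6): ab, ac, ad, ae, be, cd

Hence C_0 ≅ Z^5, C_1 ≅ Z^6.

The boundary map ∂_1: C_1 → C_0 is given by ∂[p,q] = [q] − [p]. For instance
  ∂cd = d − c.
The 5×6 boundary matrix has rank 4 and Smith normal form diag(1,1,1,1).

Computing H_k = (kernel of ∂_k) / (image of ∂_{k+1}):

  H_0: rank C_0 − rank ∂_1 = 5 − 4 = 1, and the invariant factors of ∂_1 are all 1, so H_0 ≅ Z.
  H_1: rank ker ∂_1 − rank ∂_2 = (6 − 4) − 0 = 2, and there is no ∂_2, so H_1 ≅ Z^2.

As a check, the Euler characteristic is 5 − 6 = -1, which agrees with 1 − 2 = -1.
(K is a triangulation of a wedge of 2 circles.)

H_0 ≅ Z,  H_1 ≅ Z^2.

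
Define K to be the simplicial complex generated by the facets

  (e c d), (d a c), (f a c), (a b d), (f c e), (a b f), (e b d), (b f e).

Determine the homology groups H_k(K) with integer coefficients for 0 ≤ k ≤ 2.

H_0 = Z,  H_1 = 0,  H_2 = Z.

Order the vertices as a < b < c < d < e < f. Listing each simplex with vertices in this order, K has dimension 2 with simplices:

  0-simplices (6): a, b, c, d, e, f
  1-simplices (12): ab, ac, ad, af, bd, be, bf, cd, ce, cf, de, ef
  2-simplices (8): abd, abf, acd, acf, bde, bef, cde, cef

giving chain groups C_0 ≅ Z^6, C_1 ≅ Z^12, C_2 ≅ Z^8.

∂_1: C_1 → C_0 is given by ∂[p,q] = [q] − [p]. For instance
  ∂af = f − a.
As a 6×12 matrix over Z this has rank 5, with invariant factors (1,1,1,1,1).

∂_2: C_2 → C_1 acts by ∂[p,q,r] = [q,r] − [p,r] + [p,q]. For instance
  ∂abf = bf − af + ab,
  ∂cde = de − ce + cd.
The resulting 12×8 matrix has rank 7, and its Smith normal form has invariant factors (1,1,1,1,1,1,1).

Computing H_k = (kernel of ∂_k) / (image of ∂_{k+1}):

  H_0: rank C_0 − rank ∂_1 = 6 − 5 = 1, and the invariant factors of ∂_1 are all 1, so H_0 = Z.
  H_1: rank ker ∂_1 − rank ∂_2 = (12 − 5) − 7 = 0, and the invariant factors of ∂_2 are all 1, so H_1 = 0.
  H_2: rank ker ∂_2 − rank ∂_3 = (8 − 7) − 0 = 1, and there is no ∂_3, so H_2 = Z.

As a check, the Euler characteristic is 6 − 12 + 8 = 2, which agrees with 1 − 0 + 1 = 2.
(K is a triangulation of the 2-sphere S^2.)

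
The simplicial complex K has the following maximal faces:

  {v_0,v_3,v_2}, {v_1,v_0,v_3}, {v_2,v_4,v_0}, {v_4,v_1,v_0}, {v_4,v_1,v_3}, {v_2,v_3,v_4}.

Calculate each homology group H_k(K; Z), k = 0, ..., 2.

H_0 ≅ Z,  H_1 = 0,  H_2 ≅ Z.

Take the total order v_0 < v_1 < v_2 < v_3 < v_4 on the vertex set. Then K (dimension 2) consists of the simplices:

  0-simplices (5): [v_0], [v_1], [v_2], [v_3], [v_4]
  1-simplices (9): [v_0,v_1], [v_0,v_2], [v_0,v_3], [v_0,v_4], [v_1,v_3], [v_1,v_4], [v_2,v_3], [v_2,v_4], [v_3,v_4]
  2-simplices (6): [v_0,v_1,v_3], [v_0,v_1,v_4], [v_0,v_2,v_3], [v_0,v_2,v_4], [v_1,v_3,v_4], [v_2,v_3,v_4]

so the chain groups are C_0 ≅ Z^5, C_1 ≅ Z^9, C_2 ≅ Z^6.

∂_1: C_1 → C_0 sends each edge [p,q] (with p < q) to q − p.
As a 5×9 matrix over Z this has rank 4, with invariant factors (1,1,1,1).

∂_2: C_2 → C_1 acts by ∂[p,q,r] = [q,r] − [p,r] + [p,q]. For instance
  ∂[v_0,v_1,v_4] = [v_1,v_4] − [v_0,v_4] + [v_0,v_1],
  ∂[v_0,v_1,v_3] = [v_1,v_3] − [v_0,v_3] + [v_0,v_1].
The resulting 9×6 matrix has rank 5, and its Smith normal form has invariant factors (1,1,1,1,1).

Reading off H_k = ker ∂_k / im ∂_{k+1}:

  H_0: rank C_0 − rank ∂_1 = 5 − 4 = 1, and the invariant factors of ∂_1 are all 1, so H_0 = Z.
  H_1: rank ker ∂_1 − rank ∂_2 = (9 − 4) − 5 = 0, and the invariant factors of ∂_2 are all 1, so H_1 = 0.
  H_2: rank ker ∂_2 − rank ∂_3 = (6 − 5) − 0 = 1, and there is no ∂_3, so H_2 = Z.

(K is a triangulation of the 2-sphere S^2.)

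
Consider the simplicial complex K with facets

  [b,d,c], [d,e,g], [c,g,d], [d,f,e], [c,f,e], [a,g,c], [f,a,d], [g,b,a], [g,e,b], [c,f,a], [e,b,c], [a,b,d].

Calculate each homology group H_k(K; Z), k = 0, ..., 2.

Take the total order a < b < c < d < e < f < g on the vertex set. Then K (dimension 2) consists of the simplices:

  0-simplices (7): a, b, c, d, e, f, g
  1-simplices (18): ab, ac, ad, af, ag, bc, bd, be, bg, cd, ce, cf, cg, de, df, dg, ef, eg
  2-simplices (12): abd, abg, acf, acg, adf, bcd, bce, beg, cdg, cef, def, deg

so the chain groups are C_0 ≅ Z^7, C_1 ≅ Z^18, C_2 ≅ Z^12.

∂_1: C_1 → C_0 sends each edge [p,q] (with p < q) to q − p. For instance
  ∂ag = g − a.
As a 7×18 matrix over Z this has rank 6, with invariant factors (1,1,1,1,1,1).

Boundary ∂_2: C_2 → C_1 maps a triangle to the signed sum of its edges. For instance
  ∂def = ef − df + de,
  ∂bce = ce − be + bc.
The 18×12 boundary matrix has rank 12 and Smith normal form diag(1,1,1,1,1,1,1,1,1,1,1,2).

From H_k ≅ ker(∂_k) / im(∂_{k+1}) we obtain:

  H_0: rank C_0 − rank ∂_1 = 7 − 6 = 1, and the invariant factors of ∂_1 are all 1, so H_0 = Z.
  H_1: rank ker ∂_1 − rank ∂_2 = (18 − 6) − 12 = 0, and ∂_2 has invariant factor 2 > 1, so H_1 = Z/2.
  H_2: rank ker ∂_2 − rank ∂_3 = (12 − 12) − 0 = 0, and there is no ∂_3, so H_2 = 0.

As a check, the Euler characteristic is 7 − 18 + 12 = 1, which agrees with 1 − 0 + 0 = 1.

H_0 ≅ Z,  H_1 ≅ Z/2,  H_2 = 0.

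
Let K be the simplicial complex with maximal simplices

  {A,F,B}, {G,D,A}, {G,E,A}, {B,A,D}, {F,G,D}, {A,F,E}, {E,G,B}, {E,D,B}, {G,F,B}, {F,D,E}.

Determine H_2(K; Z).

We work with the vertex ordering A < B < D < E < F < G. The simplices of K, each written with vertices in increasing order, are:

  0-simplices (6): A, B, D, E, F, G
  1-simplices (15): AB, AD, AE, AF, AG, BD, BE, BF, BG, DE, DF, DG, EF, EG, FG
  2-simplices (10): ABD, ABF, ADG, AEF, AEG, BDE, BEG, BFG, DEF, DFG

giving chain groups C_0 ≅ Z^6, C_1 ≅ Z^15, C_2 ≅ Z^10.

Boundary ∂_1: C_1 → C_0 maps an edge to its endpoints' difference, ∂[p,q] = q − p.
The 6×15 boundary matrix has rank 5 and Smith normal form diag(1,1,1,1,1).

∂_2: C_2 → C_1 acts by ∂[p,q,r] = [q,r] − [p,r] + [p,q]. For instance
  ∂AEG = EG − AG + AE,
  ∂DEF = EF − DF + DE.
The resulting 15×10 matrix has rank 10, and its Smith normal form has invariant factors (1,1,1,1,1,1,1,1,1,2).

Computing H_k = (kernel of ∂_k) / (image of ∂_{k+1}):

  H_2: rank ker ∂_2 − rank ∂_3 = (10 − 10) − 0 = 0, and there is no ∂_3, so H_2 = 0.

H_2 ≅ 0.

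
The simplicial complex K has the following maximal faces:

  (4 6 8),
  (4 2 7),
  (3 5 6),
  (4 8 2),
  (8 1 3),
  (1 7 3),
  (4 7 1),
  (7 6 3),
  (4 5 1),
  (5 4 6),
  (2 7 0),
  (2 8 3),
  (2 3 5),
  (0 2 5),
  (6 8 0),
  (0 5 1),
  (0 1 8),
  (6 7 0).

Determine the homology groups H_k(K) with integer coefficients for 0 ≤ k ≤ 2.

Take the total order 0 < 1 < 2 < 3 < 4 < 5 < 6 < 7 < 8 on the vertex set. Then K (dimension 2) consists of the simplices:

  0-simplices (9): [0], [1], [2], [3], [4], [5], [6], [7], [8]
  1-simplices (27): (27 of them)
  2-simplices (18): [0,1,5], [0,1,8], [0,2,5], [0,2,7], [0,6,7], [0,6,8], [1,3,7], [1,3,8], [1,4,5], [1,4,7], [2,3,5], [2,3,8], [2,4,7], [2,4,8], [3,5,6], [3,6,7], [4,5,6], [4,6,8]

giving chain groups C_0 ≅ Z^9, C_1 ≅ Z^27, C_2 ≅ Z^18.

∂_1: C_1 → C_0 sends each edge [p,q] (with p < q) to q − p. For instance
  ∂[2,8] = [8] − [2].
As a 9×27 matrix over Z this has rank 8, with invariant factors (1,1,1,1,1,1,1,1).

The boundary map ∂_2: C_2 → C_1 maps a triangle to the signed sum of its edges. For instance
  ∂[2,3,5] = [3,5] − [2,5] + [2,3],
  ∂[2,4,7] = [4,7] − [2,7] + [2,4].
This gives a 27×18 integer matrix of rank 17; reducing to Smith normal form yields diagonal entries (1,1,1,1,1,1,1,1,1,1,1,1,1,1,1,1,1).

Computing H_k = (kernel of ∂_k) / (image of ∂_{k+1}):

  H_0: rank C_0 − rank ∂_1 = 9 − 8 = 1, and the invariant factors of ∂_1 are all 1, so H_0 = Z.
  H_1: rank ker ∂_1 − rank ∂_2 = (27 − 8) − 17 = 2, and the invariant factors of ∂_2 are all 1, so H_1 = Z^2.
  H_2: rank ker ∂_2 − rank ∂_3 = (18 − 17) − 0 = 1, and there is no ∂_3, so H_2 = Z.

H_0 = Z,  H_1 = Z^2,  H_2 = Z.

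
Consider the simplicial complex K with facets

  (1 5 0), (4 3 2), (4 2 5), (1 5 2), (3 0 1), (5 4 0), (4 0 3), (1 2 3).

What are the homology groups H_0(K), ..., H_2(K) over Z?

H_0 ≅ Z,  H_1 = 0,  H_2 ≅ Z.

Order the vertices as 0 < 1 < 2 < 3 < 4 < 5. Listing each simplex with vertices in this order, K has dimension 2 with simplices:

  0-simplices (6): [0], [1], [2], [3], [4], [5]
  1-simplices (12): [0,1], [0,3], [0,4], [0,5], [1,2], [1,3], [1,5], [2,3], [2,4], [2,5], [3,4], [4,5]
  2-simplices (8): [0,1,3], [0,1,5], [0,3,4], [0,4,5], [1,2,3], [1,2,5], [2,3,4], [2,4,5]

Hence C_0 ≅ Z^6, C_1 ≅ Z^12, C_2 ≅ Z^8.

The boundary map ∂_1: C_1 → C_0 sends each edge [p,q] (with p < q) to q − p. For instance
  ∂[1,3] = [3] − [1].
The resulting 6×12 matrix has rank 5, and its Smith normal form has invariant factors (1,1,1,1,1).

Boundary ∂_2: C_2 → C_1 sends each 2-simplex [p,q,r] to [q,r] − [p,r] + [p,q]. For instance
  ∂[0,4,5] = [4,5] − [0,5] + [0,4],
  ∂[2,3,4] = [3,4] − [2,4] + [2,3].
This gives a 12×8 integer matrix of rank 7; reducing to Smith normal form yields diagonal entries (1,1,1,1,1,1,1).

From H_k ≅ ker(∂_k) / im(∂_{k+1}) we obtain:

  H_0: rank C_0 − rank ∂_1 = 6 − 5 = 1, and the invariant factors of ∂_1 are all 1, so H_0 = Z.
  H_1: rank ker ∂_1 − rank ∂_2 = (12 − 5) − 7 = 0, and the invariant factors of ∂_2 are all 1, so H_1 = 0.
  H_2: rank ker ∂_2 − rank ∂_3 = (8 − 7) − 0 = 1, and there is no ∂_3, so H_2 = Z.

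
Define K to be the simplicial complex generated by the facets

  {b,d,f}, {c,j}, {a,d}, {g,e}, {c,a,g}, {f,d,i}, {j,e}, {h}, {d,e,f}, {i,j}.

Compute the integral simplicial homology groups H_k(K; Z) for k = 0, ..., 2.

Fix the vertex order a < b < c < d < e < f < g < h < i < j and write every simplex with vertices in increasing order. Then dim K = 2 and the simplices of K are:

  0-simplices (10): a, b, c, d, e, f, g, h, i, j
  1-simplices (15): ac, ad, ag, bd, bf, cg, cj, de, df, di, ef, eg, ej, fi, ij
  2-simplices (4): acg, bdf, def, dfi

Hence C_0 ≅ Z^10, C_1 ≅ Z^15, C_2 ≅ Z^4.

The boundary map ∂_1: C_1 → C_0 is given by ∂[p,q] = [q] − [p]. For instance
  ∂ej = j − e.
As a 10×15 matrix over Z this has rank 8, with invariant factors (1,1,1,1,1,1,1,1).

Boundary ∂_2: C_2 → C_1 acts by ∂[p,q,r] = [q,r] − [p,r] + [p,q]. For instance
  ∂def = ef − df + de,
  ∂acg = cg − ag + ac.
As a 15×4 matrix over Z this has rank 4, with invariant factors (1,1,1,1).

From H_k ≅ ker(∂_k) / im(∂_{k+1}) we obtain:

  H_0: rank C_0 − rank ∂_1 = 10 − 8 = 2, and the invariant factors of ∂_1 are all 1, so H_0 = Z^2.
  H_1: rank ker ∂_1 − rank ∂_2 = (15 − 8) − 4 = 3, and the invariant factors of ∂_2 are all 1, so H_1 = Z^3.
  H_2: rank ker ∂_2 − rank ∂_3 = (4 − 4) − 0 = 0, and there is no ∂_3, so H_2 = 0.

H_0 ≅ Z^2,  H_1 ≅ Z^3,  H_2 = 0.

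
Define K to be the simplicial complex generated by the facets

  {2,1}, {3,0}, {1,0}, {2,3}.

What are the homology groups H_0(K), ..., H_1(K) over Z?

H_0 ≅ Z,  H_1 ≅ Z.

We work with the vertex ordering 0 < 1 < 2 < 3. The simplices of K, each written with vertices in increasing order, are:

  0-simplices (4): [0], [1], [2], [3]
  1-simplices (4): [0,1], [0,3], [1,2], [2,3]

Hence C_0 ≅ Z^4, C_1 ≅ Z^4.

The boundary map ∂_1: C_1 → C_0 is given by ∂[p,q] = [q] − [p]. For instance
  ∂[2,3] = [3] − [2].
As a 4×4 matrix over Z this has rank 3, with invariant factors (1,1,1).

Computing H_k = (kernel of ∂_k) / (image of ∂_{k+1}):

  H_0: rank C_0 − rank ∂_1 = 4 − 3 = 1, and the invariant factors of ∂_1 are all 1, so H_0 ≅ Z.
  H_1: rank ker ∂_1 − rank ∂_2 = (4 − 3) − 0 = 1, and there is no ∂_2, so H_1 ≅ Z.

As a check, the Euler characteristic is 4 − 4 = 0, which agrees with 1 − 1 = 0.
(K is a triangulation of the circle S^1.)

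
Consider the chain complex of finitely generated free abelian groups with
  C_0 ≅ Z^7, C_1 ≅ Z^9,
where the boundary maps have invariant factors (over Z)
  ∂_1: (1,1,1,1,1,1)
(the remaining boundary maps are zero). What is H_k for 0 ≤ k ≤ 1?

H_0 ≅ Z,  H_1 ≅ Z^3.

H_0: b_0 = 7 − 0 − 6 = 1; torsion from ∂_1 factors > 1: none. So H_0 ≅ Z.
H_1: b_1 = 9 − 6 − 0 = 3; torsion from ∂_2 factors > 1: none. So H_1 ≅ Z^3.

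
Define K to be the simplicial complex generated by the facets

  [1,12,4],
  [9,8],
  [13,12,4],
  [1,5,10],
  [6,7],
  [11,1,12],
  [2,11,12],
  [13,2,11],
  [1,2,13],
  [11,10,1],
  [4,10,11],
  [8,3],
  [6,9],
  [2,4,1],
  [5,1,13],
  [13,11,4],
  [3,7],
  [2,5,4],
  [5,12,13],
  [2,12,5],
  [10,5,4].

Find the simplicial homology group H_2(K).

Fix the vertex order 1 < 2 < 3 < 4 < 5 < 6 < 7 < 8 < 9 < 10 < 11 < 12 < 13 and write every simplex with vertices in increasing order. Then dim K = 2 and the simplices of K are:

  0-simplices (13): [1], [2], [3], [4], [5], [6], [7], [8], [9], [10], [11], [12], [13]
  1-simplices (29): (29 of them)
  2-simplices (16): (16 of them)

giving chain groups C_0 ≅ Z^13, C_1 ≅ Z^29, C_2 ≅ Z^16.

The boundary map ∂_1: C_1 → C_0 is given by ∂[p,q] = [q] − [p].
The resulting 13×29 matrix has rank 11, and its Smith normal form has invariant factors (1,1,1,1,1,1,1,1,1,1,1).

∂_2: C_2 → C_1 maps a triangle to the signed sum of its edges. For instance
  ∂[1,11,12] = [11,12] − [1,12] + [1,11],
  ∂[2,5,12] = [5,12] − [2,12] + [2,5].
This gives a 29×16 integer matrix of rank 15; reducing to Smith normal form yields diagonal entries (1,1,1,1,1,1,1,1,1,1,1,1,1,1,1).

Reading off H_k = ker ∂_k / im ∂_{k+1}:

  H_2: rank ker ∂_2 − rank ∂_3 = (16 − 15) − 0 = 1, and there is no ∂_3, so H_2 = Z.

H_2 = Z.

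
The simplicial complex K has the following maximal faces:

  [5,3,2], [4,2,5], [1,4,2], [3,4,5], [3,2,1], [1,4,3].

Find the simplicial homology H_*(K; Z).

H_0 = Z,  H_1 = 0,  H_2 = Z.

Fix the vertex order 1 < 2 < 3 < 4 < 5 and write every simplex with vertices in increasing order. Then dim K = 2 and the simplices of K are:

  0-simplices (5): [1], [2], [3], [4], [5]
  1-simplices (9): [1,2], [1,3], [1,4], [2,3], [2,4], [2,5], [3,4], [3,5], [4,5]
  2-simplices (6): [1,2,3], [1,2,4], [1,3,4], [2,3,5], [2,4,5], [3,4,5]

so the chain groups are C_0 ≅ Z^5, C_1 ≅ Z^9, C_2 ≅ Z^6.

∂_1: C_1 → C_0 maps an edge to its endpoints' difference, ∂[p,q] = q − p.
The resulting 5×9 matrix has rank 4, and its Smith normal form has invariant factors (1,1,1,1).

Boundary ∂_2: C_2 → C_1 acts by ∂[p,q,r] = [q,r] − [p,r] + [p,q]. For instance
  ∂[1,2,4] = [2,4] − [1,4] + [1,2],
  ∂[2,4,5] = [4,5] − [2,5] + [2,4].
As a 9×6 matrix over Z this has rank 5, with invariant factors (1,1,1,1,1).

Now H_k = ker ∂_k / im ∂_{k+1}, so:

  H_0: rank C_0 − rank ∂_1 = 5 − 4 = 1, and the invariant factors of ∂_1 are all 1, so H_0 = Z.
  H_1: rank ker ∂_1 − rank ∂_2 = (9 − 4) − 5 = 0, and the invariant factors of ∂_2 are all 1, so H_1 = 0.
  H_2: rank ker ∂_2 − rank ∂_3 = (6 − 5) − 0 = 1, and there is no ∂_3, so H_2 = Z.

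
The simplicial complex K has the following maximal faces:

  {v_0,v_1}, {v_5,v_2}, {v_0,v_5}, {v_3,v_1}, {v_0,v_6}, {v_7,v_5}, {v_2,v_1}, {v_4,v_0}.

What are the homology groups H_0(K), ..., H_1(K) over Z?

H_0 ≅ Z,  H_1 ≅ Z.

Order the vertices as v_0 < v_1 < v_2 < v_3 < v_4 < v_5 < v_6 < v_7. Listing each simplex with vertices in this order, K has dimension 1 with simplices:

  0-simplices (8): [v_0], [v_1], [v_2], [v_3], [v_4], [v_5], [v_6], [v_7]
  1-simplices (8): [v_0,v_1], [v_0,v_4], [v_0,v_5], [v_0,v_6], [v_1,v_2], [v_1,v_3], [v_2,v_5], [v_5,v_7]

giving chain groups C_0 ≅ Z^8, C_1 ≅ Z^8.

Boundary ∂_1: C_1 → C_0 maps an edge to its endpoints' difference, ∂[p,q] = q − p.
This gives a 8×8 integer matrix of rank 7; reducing to Smith normal form yields diagonal entries (1,1,1,1,1,1,1).

Computing H_k = (kernel of ∂_k) / (image of ∂_{k+1}):

  H_0: rank C_0 − rank ∂_1 = 8 − 7 = 1, and the invariant factors of ∂_1 are all 1, so H_0 ≅ Z.
  H_1: rank ker ∂_1 − rank ∂_2 = (8 − 7) − 0 = 1, and there is no ∂_2, so H_1 ≅ Z.

As a check, the Euler characteristic is 8 − 8 = 0, which agrees with 1 − 1 = 0.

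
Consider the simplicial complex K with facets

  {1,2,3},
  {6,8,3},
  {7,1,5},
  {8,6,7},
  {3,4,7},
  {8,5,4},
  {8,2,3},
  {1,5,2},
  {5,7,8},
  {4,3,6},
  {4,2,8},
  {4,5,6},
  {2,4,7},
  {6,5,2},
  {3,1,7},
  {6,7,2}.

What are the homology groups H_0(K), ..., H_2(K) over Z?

Fix the vertex order 1 < 2 < 3 < 4 < 5 < 6 < 7 < 8 and write every simplex with vertices in increasing order. Then dim K = 2 and the simplices of K are:

  0-simplices (8): [1], [2], [3], [4], [5], [6], [7], [8]
  1-simplices (24): (24 of them)
  2-simplices (16): [1,2,3], [1,2,5], [1,3,7], [1,5,7], [2,3,8], [2,4,7], [2,4,8], [2,5,6], [2,6,7], [3,4,6], [3,4,7], [3,6,8], [4,5,6], [4,5,8], [5,7,8], [6,7,8]

so the chain groups are C_0 ≅ Z^8, C_1 ≅ Z^24, C_2 ≅ Z^16.

Boundary ∂_1: C_1 → C_0 is given by ∂[p,q] = [q] − [p]. For instance
  ∂[5,7] = [7] − [5].
The 8×24 boundary matrix has rank 7 and Smith normal form diag(1,1,1,1,1,1,1).

∂_2: C_2 → C_1 acts by ∂[p,q,r] = [q,r] − [p,r] + [p,q]. For instance
  ∂[1,2,5] = [2,5] − [1,5] + [1,2],
  ∂[6,7,8] = [7,8] − [6,8] + [6,7].
This gives a 24×16 integer matrix of rank 15; reducing to Smith normal form yields diagonal entries (1,1,1,1,1,1,1,1,1,1,1,1,1,1,1).

From H_k ≅ ker(∂_k) / im(∂_{k+1}) we obtain:

  H_0: rank C_0 − rank ∂_1 = 8 − 7 = 1, and the invariant factors of ∂_1 are all 1, so H_0 ≅ Z.
  H_1: rank ker ∂_1 − rank ∂_2 = (24 − 7) − 15 = 2, and the invariant factors of ∂_2 are all 1, so H_1 ≅ Z^2.
  H_2: rank ker ∂_2 − rank ∂_3 = (16 − 15) − 0 = 1, and there is no ∂_3, so H_2 ≅ Z.

H_0 ≅ Z,  H_1 ≅ Z^2,  H_2 ≅ Z.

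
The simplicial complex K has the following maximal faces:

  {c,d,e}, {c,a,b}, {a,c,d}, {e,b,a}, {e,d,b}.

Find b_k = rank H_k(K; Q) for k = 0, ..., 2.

Take the total order a < b < c < d < e on the vertex set. Then K (dimension 2) consists of the simplices:

  0-simplices (5): a, b, c, d, e
  1-simplices (10): ab, ac, ad, ae, bc, bd, be, cd, ce, de
  2-simplices (5): abc, abe, acd, bde, cde

so the chain groups are C_0 ≅ Z^5, C_1 ≅ Z^10, C_2 ≅ Z^5.

Boundary ∂_1: C_1 → C_0 sends each edge [p,q] (with p < q) to q − p.
This gives a 5×10 integer matrix of rank 4; reducing to Smith normal form yields diagonal entries (1,1,1,1).

∂_2: C_2 → C_1 sends each 2-simplex [p,q,r] to [q,r] − [p,r] + [p,q]. For instance
  ∂bde = de − be + bd,
  ∂acd = cd − ad + ac.
As a 10×5 matrix over Z this has rank 5, with invariant factors (1,1,1,1,1).

Now H_k = ker ∂_k / im ∂_{k+1}, so:

  H_0: rank C_0 − rank ∂_1 = 5 − 4 = 1, and the invariant factors of ∂_1 are all 1, so H_0 ≅ Z.
  H_1: rank ker ∂_1 − rank ∂_2 = (10 − 4) − 5 = 1, and the invariant factors of ∂_2 are all 1, so H_1 ≅ Z.
  H_2: rank ker ∂_2 − rank ∂_3 = (5 − 5) − 0 = 0, and there is no ∂_3, so H_2 ≅ 0.

As a check, the Euler characteristic is 5 − 10 + 5 = 0, which agrees with 1 − 1 + 0 = 0.
(K is a triangulation of the Möbius band.)

Hence the Betti numbers are b_0 = 1, b_1 = 1, b_2 = 0.

b_0 = 1, b_1 = 1, b_2 = 0.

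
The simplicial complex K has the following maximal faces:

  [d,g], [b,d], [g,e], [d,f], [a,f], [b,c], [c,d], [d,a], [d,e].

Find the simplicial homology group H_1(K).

H_1 ≅ Z^3.

K has 7 vertices, 9 edges.
rank ∂_1 = 6, rank ∂_2 = 0 ⇒ b_1 = 9 − 6 − 0 = 3. So H_1 ≅ Z^3.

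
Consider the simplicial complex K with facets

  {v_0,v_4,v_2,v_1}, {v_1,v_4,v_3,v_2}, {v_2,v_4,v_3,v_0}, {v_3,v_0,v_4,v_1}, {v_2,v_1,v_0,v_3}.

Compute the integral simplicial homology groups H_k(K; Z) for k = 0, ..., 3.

H_0 = Z,  H_1 = 0,  H_2 = 0,  H_3 = Z.

We work with the vertex ordering v_0 < v_1 < v_2 < v_3 < v_4. The simplices of K, each written with vertices in increasing order, are:

  0-simplices (5): [v_0], [v_1], [v_2], [v_3], [v_4]
  1-simplices (10): [v_0,v_1], [v_0,v_2], [v_0,v_3], [v_0,v_4], [v_1,v_2], [v_1,v_3], [v_1,v_4], [v_2,v_3], [v_2,v_4], [v_3,v_4]
  2-simplices (10): [v_0,v_1,v_2], [v_0,v_1,v_3], [v_0,v_1,v_4], [v_0,v_2,v_3], [v_0,v_2,v_4], [v_0,v_3,v_4], [v_1,v_2,v_3], [v_1,v_2,v_4], [v_1,v_3,v_4], [v_2,v_3,v_4]
  3-simplices (5): [v_0,v_1,v_2,v_3], [v_0,v_1,v_2,v_4], [v_0,v_1,v_3,v_4], [v_0,v_2,v_3,v_4], [v_1,v_2,v_3,v_4]

so the chain groups are C_0 ≅ Z^5, C_1 ≅ Z^10, C_2 ≅ Z^10, C_3 ≅ Z^5.

Boundary ∂_1: C_1 → C_0 is given by ∂[p,q] = [q] − [p].
This gives a 5×10 integer matrix of rank 4; reducing to Smith normal form yields diagonal entries (1,1,1,1).

The boundary map ∂_2: C_2 → C_1 maps a triangle to the signed sum of its edges. For instance
  ∂[v_0,v_1,v_3] = [v_1,v_3] − [v_0,v_3] + [v_0,v_1],
  ∂[v_1,v_3,v_4] = [v_3,v_4] − [v_1,v_4] + [v_1,v_3].
This gives a 10×10 integer matrix of rank 6; reducing to Smith normal form yields diagonal entries (1,1,1,1,1,1).

Boundary ∂_3: C_3 → C_2 sends each 3-simplex σ to the alternating sum Σ_i (−1)^i (σ with its i-th vertex removed). For instance
  ∂[v_0,v_1,v_2,v_3] = [v_1,v_2,v_3] − [v_0,v_2,v_3] + [v_0,v_1,v_3] − [v_0,v_1,v_2],
  ∂[v_0,v_1,v_2,v_4] = [v_1,v_2,v_4] − [v_0,v_2,v_4] + [v_0,v_1,v_4] − [v_0,v_1,v_2].
This gives a 10×5 integer matrix of rank 4; reducing to Smith normal form yields diagonal entries (1,1,1,1).

Reading off H_k = ker ∂_k / im ∂_{k+1}:

  H_0: rank C_0 − rank ∂_1 = 5 − 4 = 1, and the invariant factors of ∂_1 are all 1, so H_0 ≅ Z.
  H_1: rank ker ∂_1 − rank ∂_2 = (10 − 4) − 6 = 0, and the invariant factors of ∂_2 are all 1, so H_1 ≅ 0.
  H_2: rank ker ∂_2 − rank ∂_3 = (10 − 6) − 4 = 0, and the invariant factors of ∂_3 are all 1, so H_2 ≅ 0.
  H_3: rank ker ∂_3 − rank ∂_4 = (5 − 4) − 0 = 1, and there is no ∂_4, so H_3 ≅ Z.

(K is a triangulation of the 3-sphere S^3.)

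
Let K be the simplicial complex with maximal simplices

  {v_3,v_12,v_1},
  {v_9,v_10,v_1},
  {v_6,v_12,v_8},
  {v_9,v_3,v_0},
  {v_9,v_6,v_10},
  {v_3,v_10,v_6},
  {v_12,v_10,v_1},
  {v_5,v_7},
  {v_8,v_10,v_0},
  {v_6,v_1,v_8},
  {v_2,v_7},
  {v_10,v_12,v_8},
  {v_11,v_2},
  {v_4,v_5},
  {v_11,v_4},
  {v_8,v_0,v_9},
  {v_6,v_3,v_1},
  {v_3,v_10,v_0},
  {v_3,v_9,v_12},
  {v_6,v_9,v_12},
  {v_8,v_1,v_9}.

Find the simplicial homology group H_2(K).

Order the vertices as v_0 < v_1 < v_2 < v_3 < v_4 < v_5 < v_6 < v_7 < v_8 < v_9 < v_10 < v_11 < v_12. Listing each simplex with vertices in this order, K has dimension 2 with simplices:

  0-simplices (13): [v_0], [v_1], [v_2], [v_3], [v_4], [v_5], [v_6], [v_7], [v_8], [v_9], [v_10], [v_11], [v_12]
  1-simplices (29): (29 of them)
  2-simplices (16): (16 of them)

giving chain groups C_0 ≅ Z^13, C_1 ≅ Z^29, C_2 ≅ Z^16.

The boundary map ∂_1: C_1 → C_0 maps an edge to its endpoints' difference, ∂[p,q] = q − p. For instance
  ∂[v_9,v_10] = [v_10] − [v_9].
The 13×29 boundary matrix has rank 11 and Smith normal form diag(1,1,1,1,1,1,1,1,1,1,1).

Boundary ∂_2: C_2 → C_1 sends each 2-simplex [p,q,r] to [q,r] − [p,r] + [p,q]. For instance
  ∂[v_3,v_6,v_10] = [v_6,v_10] − [v_3,v_10] + [v_3,v_6],
  ∂[v_6,v_8,v_12] = [v_8,v_12] − [v_6,v_12] + [v_6,v_8].
This gives a 29×16 integer matrix of rank 15; reducing to Smith normal form yields diagonal entries (1,1,1,1,1,1,1,1,1,1,1,1,1,1,1).

Computing H_k = (kernel of ∂_k) / (image of ∂_{k+1}):

  H_2: rank ker ∂_2 − rank ∂_3 = (16 − 15) − 0 = 1, and there is no ∂_3, so H_2 ≅ Z.

H_2 = Z.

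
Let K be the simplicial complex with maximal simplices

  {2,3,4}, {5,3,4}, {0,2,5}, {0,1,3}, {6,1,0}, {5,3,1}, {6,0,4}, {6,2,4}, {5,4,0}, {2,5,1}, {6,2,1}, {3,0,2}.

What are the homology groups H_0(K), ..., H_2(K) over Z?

Order the vertices as 0 < 1 < 2 < 3 < 4 < 5 < 6. Listing each simplex with vertices in this order, K has dimension 2 with simplices:

  0-simplices (7): [0], [1], [2], [3], [4], [5], [6]
  1-simplices (18): [0,1], [0,2], [0,3], [0,4], [0,5], [0,6], [1,2], [1,3], [1,5], [1,6], [2,3], [2,4], [2,5], [2,6], [3,4], [3,5], [4,5], [4,6]
  2-simplices (12): [0,1,3], [0,1,6], [0,2,3], [0,2,5], [0,4,5], [0,4,6], [1,2,5], [1,2,6], [1,3,5], [2,3,4], [2,4,6], [3,4,5]

so the chain groups are C_0 ≅ Z^7, C_1 ≅ Z^18, C_2 ≅ Z^12.

∂_1: C_1 → C_0 is given by ∂[p,q] = [q] − [p].
The resulting 7×18 matrix has rank 6, and its Smith normal form has invariant factors (1,1,1,1,1,1).

Boundary ∂_2: C_2 → C_1 acts by ∂[p,q,r] = [q,r] − [p,r] + [p,q]. For instance
  ∂[1,2,6] = [2,6] − [1,6] + [1,2],
  ∂[3,4,5] = [4,5] − [3,5] + [3,4].
The 18×12 boundary matrix has rank 12 and Smith normal form diag(1,1,1,1,1,1,1,1,1,1,1,2).

From H_k ≅ ker(∂_k) / im(∂_{k+1}) we obtain:

  H_0: rank C_0 − rank ∂_1 = 7 − 6 = 1, and the invariant factors of ∂_1 are all 1, so H_0 = Z.
  H_1: rank ker ∂_1 − rank ∂_2 = (18 − 6) − 12 = 0, and ∂_2 has invariant factor 2 > 1, so H_1 = Z/2.
  H_2: rank ker ∂_2 − rank ∂_3 = (12 − 12) − 0 = 0, and there is no ∂_3, so H_2 = 0.

H_0 ≅ Z,  H_1 ≅ Z/2,  H_2 = 0.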